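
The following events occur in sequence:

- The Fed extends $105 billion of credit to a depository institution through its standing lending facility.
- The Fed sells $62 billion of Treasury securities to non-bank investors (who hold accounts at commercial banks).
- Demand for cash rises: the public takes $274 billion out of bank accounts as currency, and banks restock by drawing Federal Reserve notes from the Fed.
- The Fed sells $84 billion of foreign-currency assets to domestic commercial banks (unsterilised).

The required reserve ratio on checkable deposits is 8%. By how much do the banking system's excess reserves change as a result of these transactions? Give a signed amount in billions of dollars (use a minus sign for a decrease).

Discount-window loan $105 billion: reserves +$105B, deposits 0.
Asset sale (to non-banks) $62 billion: reserves −$62B, deposits −$62B.
Currency withdrawal $274 billion: reserves −$274B, deposits −$274B.
FX sale $84 billion: reserves −$84B, deposits 0.
Totals: Δreserves = −$315B, Δdeposits = −$336B.
Δrequired reserves = 8% × −$336B = −$26.88B.
Δexcess reserves = Δreserves − Δrequired = −$315B − (−$26.88B) = -$288.12 billion.

-$288.12 billion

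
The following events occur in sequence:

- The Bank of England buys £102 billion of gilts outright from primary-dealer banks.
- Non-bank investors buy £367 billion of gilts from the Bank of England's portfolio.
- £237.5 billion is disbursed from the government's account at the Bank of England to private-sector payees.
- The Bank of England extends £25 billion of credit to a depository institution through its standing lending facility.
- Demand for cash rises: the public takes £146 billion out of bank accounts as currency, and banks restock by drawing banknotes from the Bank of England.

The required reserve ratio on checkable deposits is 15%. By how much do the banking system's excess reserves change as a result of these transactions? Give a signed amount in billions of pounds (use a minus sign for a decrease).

OMO purchase (from banks) £102 billion: reserves +£102B, deposits 0.
Asset sale (to non-banks) £367 billion: reserves −£367B, deposits −£367B.
Government spending £237.5 billion: reserves +£237.5B, deposits +£237.5B.
Discount-window loan £25 billion: reserves +£25B, deposits 0.
Currency withdrawal £146 billion: reserves −£146B, deposits −£146B.
Totals: Δreserves = −£148.5B, Δdeposits = −£275.5B.
Δrequired reserves = 15% × −£275.5B = −£41.325B.
Δexcess reserves = Δreserves − Δrequired = −£148.5B − (−£41.325B) = -£107.175 billion.

-£107.175 billion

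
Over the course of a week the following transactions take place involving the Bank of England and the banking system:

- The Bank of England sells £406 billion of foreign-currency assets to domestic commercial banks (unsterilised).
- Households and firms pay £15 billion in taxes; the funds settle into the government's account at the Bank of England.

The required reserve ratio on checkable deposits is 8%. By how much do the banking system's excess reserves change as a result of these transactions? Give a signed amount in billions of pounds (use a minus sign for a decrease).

-£419.8 billion

FX sale £406 billion: reserves −£406B, deposits 0.
Government account inflow £15 billion: reserves −£15B, deposits −£15B.
Totals: Δreserves = −£421B, Δdeposits = −£15B.
Δrequired reserves = 8% × −£15B = −£1.2B.
Δexcess reserves = Δreserves − Δrequired = −£421B − (−£1.2B) = -£419.8 billion.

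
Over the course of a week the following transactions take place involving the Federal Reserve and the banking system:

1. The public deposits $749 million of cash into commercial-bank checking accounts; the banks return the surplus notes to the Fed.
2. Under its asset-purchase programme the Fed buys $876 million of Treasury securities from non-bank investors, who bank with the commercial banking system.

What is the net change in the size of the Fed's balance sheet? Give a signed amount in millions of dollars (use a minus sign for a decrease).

Fed balance sheet:
  Assets:      Securities +$876M
  Liabilities: Bank reserves +$1625M, Currency in circulation −$749M
Commercial banking system:
  Assets:      Reserves at CB +$1625M
  Liabilities: Checkable deposits +$1625M
Change in total Fed assets = +$876 million.

+$876 million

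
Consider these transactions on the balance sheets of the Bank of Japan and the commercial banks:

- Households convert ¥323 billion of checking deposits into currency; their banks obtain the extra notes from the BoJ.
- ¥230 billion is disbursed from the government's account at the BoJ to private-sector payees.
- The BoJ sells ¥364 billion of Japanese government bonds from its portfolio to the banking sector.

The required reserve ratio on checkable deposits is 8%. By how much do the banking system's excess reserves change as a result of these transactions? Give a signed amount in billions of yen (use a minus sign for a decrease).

-¥449.56 billion

Currency withdrawal ¥323 billion: reserves −¥323B, deposits −¥323B.
Government spending ¥230 billion: reserves +¥230B, deposits +¥230B.
OMO sale (to banks) ¥364 billion: reserves −¥364B, deposits 0.
Totals: Δreserves = −¥457B, Δdeposits = −¥93B.
Δrequired reserves = 8% × −¥93B = −¥7.44B.
Δexcess reserves = Δreserves − Δrequired = −¥457B − (−¥7.44B) = -¥449.56 billion.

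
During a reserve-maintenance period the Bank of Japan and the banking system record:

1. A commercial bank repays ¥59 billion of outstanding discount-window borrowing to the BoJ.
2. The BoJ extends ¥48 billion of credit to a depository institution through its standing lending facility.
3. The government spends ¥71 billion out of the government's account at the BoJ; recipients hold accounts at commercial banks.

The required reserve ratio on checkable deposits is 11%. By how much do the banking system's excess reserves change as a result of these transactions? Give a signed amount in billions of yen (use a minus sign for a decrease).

Discount-window repayment ¥59 billion: reserves −¥59B, deposits 0.
Discount-window loan ¥48 billion: reserves +¥48B, deposits 0.
Government spending ¥71 billion: reserves +¥71B, deposits +¥71B.
Totals: Δreserves = +¥60B, Δdeposits = +¥71B.
Δrequired reserves = 11% × +¥71B = +¥7.81B.
Δexcess reserves = Δreserves − Δrequired = +¥60B − (+¥7.81B) = +¥52.19 billion.

+¥52.19 billion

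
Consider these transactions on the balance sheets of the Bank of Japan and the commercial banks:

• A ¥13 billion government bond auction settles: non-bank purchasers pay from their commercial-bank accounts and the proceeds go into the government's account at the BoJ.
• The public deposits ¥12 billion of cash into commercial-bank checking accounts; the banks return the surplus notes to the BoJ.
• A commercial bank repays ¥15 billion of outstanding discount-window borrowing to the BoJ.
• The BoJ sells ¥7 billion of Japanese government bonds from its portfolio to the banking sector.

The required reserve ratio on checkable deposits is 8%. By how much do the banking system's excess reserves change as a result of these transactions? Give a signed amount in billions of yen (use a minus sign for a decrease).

Government account inflow ¥13 billion: reserves −¥13B, deposits −¥13B.
Currency deposit ¥12 billion: reserves +¥12B, deposits +¥12B.
Discount-window repayment ¥15 billion: reserves −¥15B, deposits 0.
OMO sale (to banks) ¥7 billion: reserves −¥7B, deposits 0.
Totals: Δreserves = −¥23B, Δdeposits = −¥1B.
Δrequired reserves = 8% × −¥1B = −¥0.08B.
Δexcess reserves = Δreserves − Δrequired = −¥23B − (−¥0.08B) = -¥22.92 billion.

-¥22.92 billion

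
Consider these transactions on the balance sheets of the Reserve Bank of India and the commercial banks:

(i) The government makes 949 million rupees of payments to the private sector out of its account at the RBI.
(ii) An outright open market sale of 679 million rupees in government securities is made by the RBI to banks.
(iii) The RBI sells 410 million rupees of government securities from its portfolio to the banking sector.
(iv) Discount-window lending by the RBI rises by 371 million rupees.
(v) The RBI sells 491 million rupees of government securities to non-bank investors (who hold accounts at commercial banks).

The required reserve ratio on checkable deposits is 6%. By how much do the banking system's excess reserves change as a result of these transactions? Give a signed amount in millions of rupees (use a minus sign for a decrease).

-287.48 million

Government spending 949 million rupees: reserves +949M, deposits +949M.
OMO sale (to banks) 679 million rupees: reserves −679M, deposits 0.
OMO sale (to banks) 410 million rupees: reserves −410M, deposits 0.
Discount-window loan 371 million rupees: reserves +371M, deposits 0.
Asset sale (to non-banks) 491 million rupees: reserves −491M, deposits −491M.
Totals: Δreserves = −260M, Δdeposits = +458M.
Δrequired reserves = 6% × +458M = +27.48M.
Δexcess reserves = Δreserves − Δrequired = −260M − (+27.48M) = -287.48 million.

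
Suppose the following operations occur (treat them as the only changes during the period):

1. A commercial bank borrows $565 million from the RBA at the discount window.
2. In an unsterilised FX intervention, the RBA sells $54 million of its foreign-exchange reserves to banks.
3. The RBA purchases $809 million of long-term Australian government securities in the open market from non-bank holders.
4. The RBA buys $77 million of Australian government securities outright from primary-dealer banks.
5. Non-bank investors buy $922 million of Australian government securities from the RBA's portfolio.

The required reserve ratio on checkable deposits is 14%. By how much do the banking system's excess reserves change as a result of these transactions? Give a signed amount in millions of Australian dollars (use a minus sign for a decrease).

+$490.82 million

Discount-window loan $565 million: reserves +$565M, deposits 0.
FX sale $54 million: reserves −$54M, deposits 0.
Asset purchase (from non-banks) $809 million: reserves +$809M, deposits +$809M.
OMO purchase (from banks) $77 million: reserves +$77M, deposits 0.
Asset sale (to non-banks) $922 million: reserves −$922M, deposits −$922M.
Totals: Δreserves = +$475M, Δdeposits = −$113M.
Δrequired reserves = 14% × −$113M = −$15.82M.
Δexcess reserves = Δreserves − Δrequired = +$475M − (−$15.82M) = +$490.82 million.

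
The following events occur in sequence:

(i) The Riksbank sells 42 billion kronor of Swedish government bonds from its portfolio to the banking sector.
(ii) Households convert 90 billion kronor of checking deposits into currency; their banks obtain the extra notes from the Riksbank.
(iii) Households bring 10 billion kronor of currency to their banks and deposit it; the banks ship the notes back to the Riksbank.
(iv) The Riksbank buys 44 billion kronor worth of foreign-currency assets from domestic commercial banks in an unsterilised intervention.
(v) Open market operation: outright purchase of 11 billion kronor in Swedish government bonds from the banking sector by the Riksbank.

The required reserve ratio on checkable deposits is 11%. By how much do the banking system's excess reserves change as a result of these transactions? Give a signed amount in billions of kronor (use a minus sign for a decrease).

-58.2 billion

OMO sale (to banks) 42 billion kronor: reserves −42B, deposits 0.
Currency withdrawal 90 billion kronor: reserves −90B, deposits −90B.
Currency deposit 10 billion kronor: reserves +10B, deposits +10B.
FX purchase 44 billion kronor: reserves +44B, deposits 0.
OMO purchase (from banks) 11 billion kronor: reserves +11B, deposits 0.
Totals: Δreserves = −67B, Δdeposits = −80B.
Δrequired reserves = 11% × −80B = −8.8B.
Δexcess reserves = Δreserves − Δrequired = −67B − (−8.8B) = -58.2 billion.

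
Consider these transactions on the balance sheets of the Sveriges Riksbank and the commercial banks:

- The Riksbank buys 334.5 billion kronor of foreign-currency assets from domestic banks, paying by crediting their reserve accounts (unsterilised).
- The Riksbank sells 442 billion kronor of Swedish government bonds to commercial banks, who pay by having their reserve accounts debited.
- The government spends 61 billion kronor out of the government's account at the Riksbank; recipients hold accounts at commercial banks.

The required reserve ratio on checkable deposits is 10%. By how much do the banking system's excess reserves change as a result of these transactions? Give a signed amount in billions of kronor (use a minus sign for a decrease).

-52.6 billion

FX purchase 334.5 billion kronor: reserves +334.5B, deposits 0.
OMO sale (to banks) 442 billion kronor: reserves −442B, deposits 0.
Government spending 61 billion kronor: reserves +61B, deposits +61B.
Totals: Δreserves = −46.5B, Δdeposits = +61B.
Δrequired reserves = 10% × +61B = +6.1B.
Δexcess reserves = Δreserves − Δrequired = −46.5B − (+6.1B) = -52.6 billion.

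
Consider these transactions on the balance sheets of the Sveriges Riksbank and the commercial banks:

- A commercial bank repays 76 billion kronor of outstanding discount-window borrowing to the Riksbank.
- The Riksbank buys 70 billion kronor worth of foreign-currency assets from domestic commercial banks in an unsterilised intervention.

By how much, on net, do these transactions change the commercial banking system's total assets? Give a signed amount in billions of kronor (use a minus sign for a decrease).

-76 billion

Discount-window repayment 76 billion kronor: bank balance sheets shrink → −76B.
FX purchase 70 billion kronor: just an asset swap on bank balance sheets → 0.
Net: −76 + 0 = -76 billion.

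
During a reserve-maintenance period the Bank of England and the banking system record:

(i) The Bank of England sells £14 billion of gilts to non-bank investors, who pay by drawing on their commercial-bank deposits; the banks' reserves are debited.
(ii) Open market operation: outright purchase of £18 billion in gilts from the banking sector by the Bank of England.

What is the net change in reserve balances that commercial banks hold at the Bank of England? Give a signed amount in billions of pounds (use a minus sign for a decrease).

+£4 billion

Bank of England balance sheet:
  Assets:      Securities +£4B
  Liabilities: Bank reserves +£4B
Commercial banking system:
  Assets:      Reserves at CB +£4B, Securities −£18B
  Liabilities: Checkable deposits −£14B
So the change in reserve balances that commercial banks hold at the Bank of England is +£4 billion.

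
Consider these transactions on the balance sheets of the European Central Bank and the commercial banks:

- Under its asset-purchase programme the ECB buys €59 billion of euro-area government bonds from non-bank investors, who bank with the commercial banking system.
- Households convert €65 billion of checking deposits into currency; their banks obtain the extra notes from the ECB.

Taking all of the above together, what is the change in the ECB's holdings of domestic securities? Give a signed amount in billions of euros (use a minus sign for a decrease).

+€59 billion

Asset purchase (from non-banks) €59 billion: securities added to the ECB's portfolio → +€59B.
Currency withdrawal €65 billion: the ECB's securities portfolio is untouched → 0.
Net: 59 + 0 = +€59 billion.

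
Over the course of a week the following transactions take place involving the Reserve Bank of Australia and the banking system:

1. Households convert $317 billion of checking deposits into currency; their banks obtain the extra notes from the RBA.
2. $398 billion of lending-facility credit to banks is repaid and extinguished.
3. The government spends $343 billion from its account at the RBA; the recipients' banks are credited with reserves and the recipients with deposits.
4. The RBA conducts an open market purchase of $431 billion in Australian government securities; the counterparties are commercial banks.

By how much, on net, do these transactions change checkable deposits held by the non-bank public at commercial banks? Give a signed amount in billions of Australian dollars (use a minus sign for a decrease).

Currency withdrawal $317 billion: non-bank counterparties' bank balances fall → −$317B.
Discount-window repayment $398 billion: the counterparty is a bank, so public deposits are unchanged → 0.
Government spending $343 billion: non-bank counterparties' bank balances rise → +$343B.
OMO purchase (from banks) $431 billion: the counterparty is a bank, so public deposits are unchanged → 0.
Net: −317 + 0 + 343 + 0 = +$26 billion.

+$26 billion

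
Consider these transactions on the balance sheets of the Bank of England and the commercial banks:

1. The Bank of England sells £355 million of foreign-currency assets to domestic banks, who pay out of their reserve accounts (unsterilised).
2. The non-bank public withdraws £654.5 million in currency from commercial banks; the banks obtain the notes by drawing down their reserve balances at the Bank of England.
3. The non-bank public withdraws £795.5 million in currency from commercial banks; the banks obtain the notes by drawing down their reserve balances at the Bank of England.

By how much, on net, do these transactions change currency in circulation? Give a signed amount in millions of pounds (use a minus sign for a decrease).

Bank of England balance sheet:
  Assets:      Foreign assets −£355M
  Liabilities: Bank reserves −£1805M, Currency in circulation +£1450M
So the change in currency in circulation is +£1450 million.

+£1450 million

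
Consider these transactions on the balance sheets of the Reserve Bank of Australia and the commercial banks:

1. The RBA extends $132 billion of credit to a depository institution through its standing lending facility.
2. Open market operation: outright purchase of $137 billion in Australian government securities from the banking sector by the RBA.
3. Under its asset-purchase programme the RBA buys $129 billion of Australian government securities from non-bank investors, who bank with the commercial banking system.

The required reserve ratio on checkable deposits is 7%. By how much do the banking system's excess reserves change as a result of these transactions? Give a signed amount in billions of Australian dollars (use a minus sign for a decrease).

Discount-window loan $132 billion: reserves +$132B, deposits 0.
OMO purchase (from banks) $137 billion: reserves +$137B, deposits 0.
Asset purchase (from non-banks) $129 billion: reserves +$129B, deposits +$129B.
Totals: Δreserves = +$398B, Δdeposits = +$129B.
Δrequired reserves = 7% × +$129B = +$9.03B.
Δexcess reserves = Δreserves − Δrequired = +$398B − (+$9.03B) = +$388.97 billion.

+$388.97 billion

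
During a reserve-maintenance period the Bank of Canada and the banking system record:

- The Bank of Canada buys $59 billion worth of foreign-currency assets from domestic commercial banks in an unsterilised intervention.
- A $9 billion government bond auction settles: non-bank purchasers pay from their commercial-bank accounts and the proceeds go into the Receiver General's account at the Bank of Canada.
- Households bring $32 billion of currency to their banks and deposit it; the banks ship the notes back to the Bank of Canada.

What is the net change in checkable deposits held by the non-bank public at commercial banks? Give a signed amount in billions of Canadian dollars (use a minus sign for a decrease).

+$23 billion

FX purchase $59 billion: the counterparty is a bank, so public deposits are unchanged → 0.
Government account inflow $9 billion: non-bank counterparties' bank balances fall → −$9B.
Currency deposit $32 billion: non-bank counterparties' bank balances rise → +$32B.
Net: 0 − 9 + 32 = +$23 billion.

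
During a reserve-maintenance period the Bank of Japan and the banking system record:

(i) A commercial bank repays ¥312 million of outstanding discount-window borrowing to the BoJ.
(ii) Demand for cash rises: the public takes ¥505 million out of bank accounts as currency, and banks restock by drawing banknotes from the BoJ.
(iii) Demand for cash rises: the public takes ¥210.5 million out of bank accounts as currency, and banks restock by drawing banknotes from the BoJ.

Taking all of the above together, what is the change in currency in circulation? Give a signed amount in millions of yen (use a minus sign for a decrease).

+¥715.5 million

Discount-window repayment ¥312 million: no currency enters or leaves circulation → 0.
Currency withdrawal ¥505 million: notes leave the central bank → +¥505M.
Currency withdrawal ¥210.5 million: notes leave the central bank → +¥210.5M.
Net: 0 + 505 + 210.5 = +¥715.5 million.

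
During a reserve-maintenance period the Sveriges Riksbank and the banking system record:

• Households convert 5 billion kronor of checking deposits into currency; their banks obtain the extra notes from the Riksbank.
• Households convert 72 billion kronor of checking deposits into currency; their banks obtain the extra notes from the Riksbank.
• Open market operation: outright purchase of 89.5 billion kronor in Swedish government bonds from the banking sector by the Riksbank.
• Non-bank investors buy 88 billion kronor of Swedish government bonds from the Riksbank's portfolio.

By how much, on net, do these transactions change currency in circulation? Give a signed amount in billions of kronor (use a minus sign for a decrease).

+77 billion

Riksbank balance sheet:
  Assets:      Securities +1.5B
  Liabilities: Bank reserves −75.5B, Currency in circulation +77B
Commercial banking system:
  Assets:      Reserves at CB −75.5B, Securities −89.5B
  Liabilities: Checkable deposits −165B
So the change in currency in circulation is +77 billion.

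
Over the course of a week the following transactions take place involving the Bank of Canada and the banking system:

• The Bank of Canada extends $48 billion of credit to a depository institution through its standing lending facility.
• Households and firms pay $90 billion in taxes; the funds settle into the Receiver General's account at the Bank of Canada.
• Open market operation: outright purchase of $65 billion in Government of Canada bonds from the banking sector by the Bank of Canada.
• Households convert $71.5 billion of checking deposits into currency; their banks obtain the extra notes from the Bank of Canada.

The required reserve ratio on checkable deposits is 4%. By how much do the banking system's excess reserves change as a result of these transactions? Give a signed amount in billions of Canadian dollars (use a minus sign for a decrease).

-$42.04 billion

Discount-window loan $48 billion: reserves +$48B, deposits 0.
Government account inflow $90 billion: reserves −$90B, deposits −$90B.
OMO purchase (from banks) $65 billion: reserves +$65B, deposits 0.
Currency withdrawal $71.5 billion: reserves −$71.5B, deposits −$71.5B.
Totals: Δreserves = −$48.5B, Δdeposits = −$161.5B.
Δrequired reserves = 4% × −$161.5B = −$6.46B.
Δexcess reserves = Δreserves − Δrequired = −$48.5B − (−$6.46B) = -$42.04 billion.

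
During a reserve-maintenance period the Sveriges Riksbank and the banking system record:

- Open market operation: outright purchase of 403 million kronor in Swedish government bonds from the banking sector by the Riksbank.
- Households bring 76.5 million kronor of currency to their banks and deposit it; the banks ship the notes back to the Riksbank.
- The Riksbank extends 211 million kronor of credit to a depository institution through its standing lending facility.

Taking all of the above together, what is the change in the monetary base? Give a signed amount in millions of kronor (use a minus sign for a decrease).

Riksbank balance sheet:
  Assets:      Securities +403M, Loans to banks +211M
  Liabilities: Bank reserves +690.5M, Currency in circulation −76.5M
Monetary base = currency + reserves: −76.5M + (+690.5M) = +614 million.

+614 million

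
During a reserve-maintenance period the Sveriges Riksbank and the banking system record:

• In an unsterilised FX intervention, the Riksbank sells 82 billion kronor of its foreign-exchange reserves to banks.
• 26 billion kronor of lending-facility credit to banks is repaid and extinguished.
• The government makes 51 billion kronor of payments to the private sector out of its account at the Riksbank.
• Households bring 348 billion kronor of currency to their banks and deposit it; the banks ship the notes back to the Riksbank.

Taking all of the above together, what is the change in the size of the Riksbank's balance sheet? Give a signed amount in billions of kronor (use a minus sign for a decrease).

FX sale 82 billion kronor: a Riksbank asset is shed → −82B.
Discount-window repayment 26 billion kronor: a Riksbank asset is shed → −26B.
Government spending 51 billion kronor: only the composition of liabilities changes → 0.
Currency deposit 348 billion kronor: only the composition of liabilities changes → 0.
Net: −82 − 26 + 0 + 0 = -108 billion.

-108 billion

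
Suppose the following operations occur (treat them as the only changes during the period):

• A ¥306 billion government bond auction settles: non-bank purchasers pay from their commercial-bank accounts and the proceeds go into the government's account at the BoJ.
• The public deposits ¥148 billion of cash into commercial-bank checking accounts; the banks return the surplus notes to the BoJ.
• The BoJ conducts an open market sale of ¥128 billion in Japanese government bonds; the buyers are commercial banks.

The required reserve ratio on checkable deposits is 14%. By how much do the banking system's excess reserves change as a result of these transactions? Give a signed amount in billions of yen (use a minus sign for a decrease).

Government account inflow ¥306 billion: reserves −¥306B, deposits −¥306B.
Currency deposit ¥148 billion: reserves +¥148B, deposits +¥148B.
OMO sale (to banks) ¥128 billion: reserves −¥128B, deposits 0.
Totals: Δreserves = −¥286B, Δdeposits = −¥158B.
Δrequired reserves = 14% × −¥158B = −¥22.12B.
Δexcess reserves = Δreserves − Δrequired = −¥286B − (−¥22.12B) = -¥263.88 billion.

-¥263.88 billion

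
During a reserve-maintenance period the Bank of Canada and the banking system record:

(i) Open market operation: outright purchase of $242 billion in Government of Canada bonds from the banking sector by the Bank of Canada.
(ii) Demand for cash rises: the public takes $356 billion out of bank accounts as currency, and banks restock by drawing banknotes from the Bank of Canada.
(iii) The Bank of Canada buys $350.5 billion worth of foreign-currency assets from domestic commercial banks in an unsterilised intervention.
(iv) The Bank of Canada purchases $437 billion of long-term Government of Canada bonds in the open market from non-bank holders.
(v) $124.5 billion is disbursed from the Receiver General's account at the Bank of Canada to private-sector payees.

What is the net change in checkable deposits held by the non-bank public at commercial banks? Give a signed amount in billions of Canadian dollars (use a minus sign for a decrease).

Bank of Canada balance sheet:
  Assets:      Securities +$679B, Foreign assets +$350.5B
  Liabilities: Bank reserves +$798B, Currency in circulation +$356B, Government deposits −$124.5B
Commercial banking system:
  Assets:      Reserves at CB +$798B, Securities −$242B, Foreign assets −$350.5B
  Liabilities: Checkable deposits +$205.5B
So the change in checkable deposits held by the non-bank public at commercial banks is +$205.5 billion.

+$205.5 billion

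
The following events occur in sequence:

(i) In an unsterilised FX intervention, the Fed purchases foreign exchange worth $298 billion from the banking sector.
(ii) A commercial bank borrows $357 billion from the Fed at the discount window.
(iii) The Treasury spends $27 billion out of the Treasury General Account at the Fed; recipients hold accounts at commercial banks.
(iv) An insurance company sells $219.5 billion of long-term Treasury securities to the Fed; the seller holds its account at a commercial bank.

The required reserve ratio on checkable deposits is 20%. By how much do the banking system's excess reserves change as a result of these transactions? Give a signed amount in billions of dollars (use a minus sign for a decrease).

+$852.2 billion

FX purchase $298 billion: reserves +$298B, deposits 0.
Discount-window loan $357 billion: reserves +$357B, deposits 0.
Government spending $27 billion: reserves +$27B, deposits +$27B.
Asset purchase (from non-banks) $219.5 billion: reserves +$219.5B, deposits +$219.5B.
Totals: Δreserves = +$901.5B, Δdeposits = +$246.5B.
Δrequired reserves = 20% × +$246.5B = +$49.3B.
Δexcess reserves = Δreserves − Δrequired = +$901.5B − (+$49.3B) = +$852.2 billion.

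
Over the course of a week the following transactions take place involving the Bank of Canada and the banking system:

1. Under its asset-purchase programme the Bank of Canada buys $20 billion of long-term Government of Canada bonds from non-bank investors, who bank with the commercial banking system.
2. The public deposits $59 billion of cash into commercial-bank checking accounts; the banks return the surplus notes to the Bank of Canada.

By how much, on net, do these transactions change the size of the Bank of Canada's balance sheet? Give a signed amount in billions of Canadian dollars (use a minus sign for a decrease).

Asset purchase (from non-banks) $20 billion: a Bank of Canada asset is acquired → +$20B.
Currency deposit $59 billion: only the composition of liabilities changes → 0.
Net: 20 + 0 = +$20 billion.

+$20 billion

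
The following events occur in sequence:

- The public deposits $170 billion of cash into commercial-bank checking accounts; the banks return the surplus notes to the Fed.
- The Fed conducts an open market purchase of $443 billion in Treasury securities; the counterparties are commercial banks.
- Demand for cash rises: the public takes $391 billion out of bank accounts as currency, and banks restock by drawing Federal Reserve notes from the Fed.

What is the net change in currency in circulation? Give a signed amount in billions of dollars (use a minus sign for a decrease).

+$221 billion

Fed balance sheet:
  Assets:      Securities +$443B
  Liabilities: Bank reserves +$222B, Currency in circulation +$221B
So the change in currency in circulation is +$221 billion.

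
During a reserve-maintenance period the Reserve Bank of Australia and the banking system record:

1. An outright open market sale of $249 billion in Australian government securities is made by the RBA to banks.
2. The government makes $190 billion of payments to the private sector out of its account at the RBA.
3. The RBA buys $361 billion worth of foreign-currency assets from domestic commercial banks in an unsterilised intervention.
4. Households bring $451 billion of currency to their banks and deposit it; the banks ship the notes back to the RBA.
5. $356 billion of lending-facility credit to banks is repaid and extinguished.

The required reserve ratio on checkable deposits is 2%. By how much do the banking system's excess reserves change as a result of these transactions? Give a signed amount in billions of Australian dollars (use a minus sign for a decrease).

OMO sale (to banks) $249 billion: reserves −$249B, deposits 0.
Government spending $190 billion: reserves +$190B, deposits +$190B.
FX purchase $361 billion: reserves +$361B, deposits 0.
Currency deposit $451 billion: reserves +$451B, deposits +$451B.
Discount-window repayment $356 billion: reserves −$356B, deposits 0.
Totals: Δreserves = +$397B, Δdeposits = +$641B.
Δrequired reserves = 2% × +$641B = +$12.82B.
Δexcess reserves = Δreserves − Δrequired = +$397B − (+$12.82B) = +$384.18 billion.

+$384.18 billion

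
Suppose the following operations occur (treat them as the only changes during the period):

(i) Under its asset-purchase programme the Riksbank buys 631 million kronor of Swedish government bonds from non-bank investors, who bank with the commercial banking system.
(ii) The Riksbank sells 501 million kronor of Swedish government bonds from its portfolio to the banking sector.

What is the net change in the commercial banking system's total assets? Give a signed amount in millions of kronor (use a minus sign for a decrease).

+631 million

Asset purchase (from non-banks) 631 million kronor: bank balance sheets expand → +631M.
OMO sale (to banks) 501 million kronor: just an asset swap on bank balance sheets → 0.
Net: 631 + 0 = +631 million.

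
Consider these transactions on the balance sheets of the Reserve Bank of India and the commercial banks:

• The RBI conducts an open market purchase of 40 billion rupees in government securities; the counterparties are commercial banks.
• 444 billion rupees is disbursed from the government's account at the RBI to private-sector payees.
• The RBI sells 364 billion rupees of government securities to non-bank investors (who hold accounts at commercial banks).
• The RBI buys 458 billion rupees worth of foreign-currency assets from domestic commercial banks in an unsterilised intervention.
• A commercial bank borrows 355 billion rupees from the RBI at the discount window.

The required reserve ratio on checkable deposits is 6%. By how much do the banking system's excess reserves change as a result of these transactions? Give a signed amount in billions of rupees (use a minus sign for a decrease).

OMO purchase (from banks) 40 billion rupees: reserves +40B, deposits 0.
Government spending 444 billion rupees: reserves +444B, deposits +444B.
Asset sale (to non-banks) 364 billion rupees: reserves −364B, deposits −364B.
FX purchase 458 billion rupees: reserves +458B, deposits 0.
Discount-window loan 355 billion rupees: reserves +355B, deposits 0.
Totals: Δreserves = +933B, Δdeposits = +80B.
Δrequired reserves = 6% × +80B = +4.8B.
Δexcess reserves = Δreserves − Δrequired = +933B − (+4.8B) = +928.2 billion.

+928.2 billion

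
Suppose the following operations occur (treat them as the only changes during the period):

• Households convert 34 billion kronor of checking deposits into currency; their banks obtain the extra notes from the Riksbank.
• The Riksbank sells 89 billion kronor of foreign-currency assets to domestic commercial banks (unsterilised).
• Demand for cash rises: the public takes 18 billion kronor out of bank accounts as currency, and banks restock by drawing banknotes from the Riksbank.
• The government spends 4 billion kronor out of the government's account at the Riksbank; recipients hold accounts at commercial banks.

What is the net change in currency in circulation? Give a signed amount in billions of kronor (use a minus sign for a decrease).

Riksbank balance sheet:
  Assets:      Foreign assets −89B
  Liabilities: Bank reserves −137B, Currency in circulation +52B, Government deposits −4B
Commercial banking system:
  Assets:      Reserves at CB −137B, Foreign assets +89B
  Liabilities: Checkable deposits −48B
So the change in currency in circulation is +52 billion.

+52 billion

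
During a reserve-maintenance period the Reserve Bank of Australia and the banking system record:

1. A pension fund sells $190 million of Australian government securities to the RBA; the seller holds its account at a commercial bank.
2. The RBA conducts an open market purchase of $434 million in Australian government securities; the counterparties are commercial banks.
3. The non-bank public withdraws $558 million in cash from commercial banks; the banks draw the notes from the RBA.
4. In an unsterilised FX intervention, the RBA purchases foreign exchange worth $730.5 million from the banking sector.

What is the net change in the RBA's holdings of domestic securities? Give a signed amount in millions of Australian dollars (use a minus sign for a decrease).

+$624 million

Asset purchase (from non-banks) $190 million: securities added to the RBA's portfolio → +$190M.
OMO purchase (from banks) $434 million: securities added to the RBA's portfolio → +$434M.
Currency withdrawal $558 million: the RBA's securities portfolio is untouched → 0.
FX purchase $730.5 million: the RBA's securities portfolio is untouched → 0.
Net: 190 + 434 + 0 + 0 = +$624 million.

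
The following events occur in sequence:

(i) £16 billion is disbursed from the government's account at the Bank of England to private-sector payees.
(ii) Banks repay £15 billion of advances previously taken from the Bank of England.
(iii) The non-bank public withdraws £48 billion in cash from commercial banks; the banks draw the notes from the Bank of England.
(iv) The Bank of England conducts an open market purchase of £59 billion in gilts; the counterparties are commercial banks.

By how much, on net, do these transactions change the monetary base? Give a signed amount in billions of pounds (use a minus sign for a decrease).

Government spending £16 billion: a non-base liability converts back to reserves → +£16B.
Discount-window repayment £15 billion: Bank of England balance sheet contracts → −£15B.
Currency withdrawal £48 billion: just a shift between currency and reserves — both are base money → 0.
OMO purchase (from banks) £59 billion: Bank of England balance sheet expands → +£59B.
Net: 16 − 15 + 0 + 59 = +£60 billion.

+£60 billion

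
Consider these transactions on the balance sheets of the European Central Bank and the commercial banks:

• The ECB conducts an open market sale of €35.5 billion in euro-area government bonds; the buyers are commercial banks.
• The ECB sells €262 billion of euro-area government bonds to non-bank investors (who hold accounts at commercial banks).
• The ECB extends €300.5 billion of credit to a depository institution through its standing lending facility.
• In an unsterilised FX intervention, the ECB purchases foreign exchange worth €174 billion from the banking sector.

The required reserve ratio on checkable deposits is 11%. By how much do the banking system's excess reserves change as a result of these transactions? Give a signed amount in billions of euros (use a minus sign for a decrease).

OMO sale (to banks) €35.5 billion: reserves −€35.5B, deposits 0.
Asset sale (to non-banks) €262 billion: reserves −€262B, deposits −€262B.
Discount-window loan €300.5 billion: reserves +€300.5B, deposits 0.
FX purchase €174 billion: reserves +€174B, deposits 0.
Totals: Δreserves = +€177B, Δdeposits = −€262B.
Δrequired reserves = 11% × −€262B = −€28.82B.
Δexcess reserves = Δreserves − Δrequired = +€177B − (−€28.82B) = +€205.82 billion.

+€205.82 billion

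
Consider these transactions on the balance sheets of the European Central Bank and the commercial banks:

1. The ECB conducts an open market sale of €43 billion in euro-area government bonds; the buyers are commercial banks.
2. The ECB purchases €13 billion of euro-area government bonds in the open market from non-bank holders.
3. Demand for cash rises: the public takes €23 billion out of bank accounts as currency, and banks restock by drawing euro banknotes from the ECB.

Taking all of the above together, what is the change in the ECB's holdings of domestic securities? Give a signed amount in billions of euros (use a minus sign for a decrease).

OMO sale (to banks) €43 billion: securities removed from the ECB's portfolio → −€43B.
Asset purchase (from non-banks) €13 billion: securities added to the ECB's portfolio → +€13B.
Currency withdrawal €23 billion: the ECB's securities portfolio is untouched → 0.
Net: −43 + 13 + 0 = -€30 billion.

-€30 billion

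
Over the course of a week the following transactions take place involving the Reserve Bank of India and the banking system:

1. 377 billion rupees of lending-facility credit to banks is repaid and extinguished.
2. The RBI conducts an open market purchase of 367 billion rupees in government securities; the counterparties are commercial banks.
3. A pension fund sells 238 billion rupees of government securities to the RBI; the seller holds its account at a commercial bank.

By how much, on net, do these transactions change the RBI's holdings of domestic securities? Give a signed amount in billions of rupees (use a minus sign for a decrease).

+605 billion

Discount-window repayment 377 billion rupees: the RBI's securities portfolio is untouched → 0.
OMO purchase (from banks) 367 billion rupees: securities added to the RBI's portfolio → +367B.
Asset purchase (from non-banks) 238 billion rupees: securities added to the RBI's portfolio → +238B.
Net: 0 + 367 + 238 = +605 billion.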